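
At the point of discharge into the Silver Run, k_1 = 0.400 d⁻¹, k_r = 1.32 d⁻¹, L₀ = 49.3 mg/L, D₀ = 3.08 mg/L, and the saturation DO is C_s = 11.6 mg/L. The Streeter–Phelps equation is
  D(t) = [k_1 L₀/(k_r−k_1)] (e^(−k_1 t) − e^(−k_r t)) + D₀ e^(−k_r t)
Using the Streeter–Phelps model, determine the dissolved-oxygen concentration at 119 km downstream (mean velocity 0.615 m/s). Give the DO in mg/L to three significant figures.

DO ≈ 3.80 mg/L

Travel time t = x/v = 119 km / (0.615 m/s) = 119000 m / 0.615 m/s = 193500 s = 2.240 d.
k_1 L₀/(k_r−k_1) = 0.400×49.3/(1.32−0.400) = 19.72/0.9200 = 21.43 mg/L.
e^(−k_1 t) = e^(−0.400×2.240) = 0.4083; e^(−k_r t) = e^(−1.32×2.240) = 0.05202.
D = 21.43 × (0.4083 − 0.05202) + 3.08 × 0.05202 = 7.636 + 0.1602 = 7.797 mg/L.
DO = C_s − D = 11.6 − 7.797 = 3.803 mg/L.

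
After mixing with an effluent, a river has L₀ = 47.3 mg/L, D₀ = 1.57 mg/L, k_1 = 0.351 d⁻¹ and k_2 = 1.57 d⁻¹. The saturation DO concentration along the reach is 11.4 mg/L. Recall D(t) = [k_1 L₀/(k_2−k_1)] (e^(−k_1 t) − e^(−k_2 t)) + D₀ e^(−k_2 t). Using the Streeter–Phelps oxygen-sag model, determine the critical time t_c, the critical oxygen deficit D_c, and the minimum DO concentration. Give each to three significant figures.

t_c ≈ 1.13 d; D_c ≈ 7.12 mg/L; min DO ≈ 4.28 mg/L

With k_2/k_1 = 4.473 and 1 − D₀(k_2−k_1)/(k_1 L₀) = 0.8847,
t_c = ln(4.473 × 0.8847) / (1.57 − 0.351) = ln(3.957) / 1.219 = 1.376/1.219 = 1.128 d.
D_c = (k_1/k_2) L₀ e^(−k_1 t_c) = (0.351/1.57) × 47.3 × e^(−0.351×1.128) = 0.2236 × 47.3 × 0.6730 = 7.116 mg/L.
Minimum DO = C_s − D_c = 11.4 − 7.116 = 4.284 mg/L.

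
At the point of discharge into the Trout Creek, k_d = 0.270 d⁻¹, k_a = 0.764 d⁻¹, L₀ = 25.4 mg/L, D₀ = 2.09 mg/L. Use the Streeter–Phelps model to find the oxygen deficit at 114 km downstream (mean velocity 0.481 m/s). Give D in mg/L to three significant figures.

D ≈ 5.17 mg/L

Travel time t = x/v = 114 km / (0.481 m/s) = 114000 m / 0.481 m/s = 237000 s = 2.743 d.
k_d L₀/(k_a−k_d) = 0.270×25.4/(0.764−0.270) = 6.858/0.4940 = 13.88 mg/L.
e^(−k_d t) = e^(−0.270×2.743) = 0.4768; e^(−k_a t) = e^(−0.764×2.743) = 0.1230.
D = 13.88 × (0.4768 − 0.1230) + 2.09 × 0.1230 = 4.912 + 0.2570 = 5.169 mg/L.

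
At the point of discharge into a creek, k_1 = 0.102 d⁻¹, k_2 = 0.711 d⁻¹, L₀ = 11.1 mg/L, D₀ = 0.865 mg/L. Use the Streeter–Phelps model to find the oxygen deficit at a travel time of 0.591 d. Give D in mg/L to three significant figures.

D ≈ 1.10 mg/L

k_1 L₀/(k_2−k_1) = 0.102×11.1/(0.711−0.102) = 1.132/0.6090 = 1.859 mg/L.
e^(−k_1 t) = e^(−0.102×0.5910) = 0.9415; e^(−k_2 t) = e^(−0.711×0.5910) = 0.6569.
D = 1.859 × (0.9415 − 0.6569) + 0.865 × 0.6569 = 0.5291 + 0.5682 = 1.097 mg/L.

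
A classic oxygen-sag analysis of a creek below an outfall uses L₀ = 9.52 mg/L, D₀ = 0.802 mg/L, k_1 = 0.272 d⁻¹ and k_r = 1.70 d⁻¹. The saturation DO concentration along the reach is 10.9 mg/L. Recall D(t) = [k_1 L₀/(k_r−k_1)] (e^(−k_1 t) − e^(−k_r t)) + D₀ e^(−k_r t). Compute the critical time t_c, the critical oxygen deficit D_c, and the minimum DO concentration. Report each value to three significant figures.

t_c = [1/(k_r−k_1)] ln[(k_r/k_1)(1 − D₀(k_r−k_1)/(k_1 L₀))]
= [1/(1.70−0.272)] ln[(1.70/0.272)(1 − 0.802×1.428/(0.272×9.52))]
= (1/1.428) ln[6.250 × 0.5577] = 0.7003 × ln(3.486) = 0.7003 × 1.249 = 0.8744 d.
L(t_c) = L₀ e^(−k_1 t_c) = 9.52 × 0.7883 = 7.505 mg/L, and at the critical point k_r D_c = k_1 L, so D_c = (0.272/1.70) × 7.505 = 1.201 mg/L.
Minimum DO = C_s − D_c = 10.9 − 1.201 = 9.699 mg/L.

t_c ≈ 0.874 d; D_c ≈ 1.20 mg/L; min DO ≈ 9.70 mg/L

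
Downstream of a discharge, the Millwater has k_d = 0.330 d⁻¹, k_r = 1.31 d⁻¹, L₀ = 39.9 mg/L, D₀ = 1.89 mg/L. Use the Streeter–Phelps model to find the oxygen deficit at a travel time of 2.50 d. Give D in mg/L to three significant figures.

D ≈ 5.45 mg/L

k_d L₀/(k_r−k_d) = 0.330×39.9/(1.31−0.330) = 13.17/0.9800 = 13.44 mg/L.
e^(−k_d t) = e^(−0.330×2.500) = 0.4382; e^(−k_r t) = e^(−1.31×2.500) = 0.03782.
D = 13.44 × (0.4382 − 0.03782) + 1.89 × 0.03782 = 5.380 + 0.07147 = 5.451 mg/L.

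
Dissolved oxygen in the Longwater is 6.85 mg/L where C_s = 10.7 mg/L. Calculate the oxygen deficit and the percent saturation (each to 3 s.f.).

D ≈ 3.85 mg/L; 64.0 % saturation

D = C_s − C = 10.7 − 6.85 = 3.85 mg/L.
% saturation = 6.85/10.7 × 100 = 64.0 %.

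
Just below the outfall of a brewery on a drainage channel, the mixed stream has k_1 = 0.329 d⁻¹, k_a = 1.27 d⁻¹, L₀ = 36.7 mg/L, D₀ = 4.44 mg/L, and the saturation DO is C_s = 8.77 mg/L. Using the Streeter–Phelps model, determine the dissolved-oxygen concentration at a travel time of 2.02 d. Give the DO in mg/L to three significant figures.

k_1 L₀/(k_a−k_1) = 0.329×36.7/(1.27−0.329) = 12.07/0.9410 = 12.83 mg/L.
e^(−k_1 t) = e^(−0.329×2.020) = 0.5145; e^(−k_a t) = e^(−1.27×2.020) = 0.07689.
D = 12.83 × (0.5145 − 0.07689) + 4.44 × 0.07689 = 5.615 + 0.3414 = 5.956 mg/L.
DO = C_s − D = 8.77 − 5.956 = 2.814 mg/L.

DO ≈ 2.81 mg/L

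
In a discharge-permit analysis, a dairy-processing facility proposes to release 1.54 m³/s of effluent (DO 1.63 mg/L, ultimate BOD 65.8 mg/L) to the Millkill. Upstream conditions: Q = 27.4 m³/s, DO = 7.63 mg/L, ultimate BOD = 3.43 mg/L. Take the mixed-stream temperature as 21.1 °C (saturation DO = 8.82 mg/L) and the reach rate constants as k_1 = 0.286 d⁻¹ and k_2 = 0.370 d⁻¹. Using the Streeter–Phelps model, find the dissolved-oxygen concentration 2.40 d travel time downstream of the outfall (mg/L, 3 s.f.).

DO ≈ 6.09 mg/L

Mixed DO = (27.4×7.63 + 1.54×1.63)/(27.4+1.54) = 211.6/28.94 = 7.311 mg/L.
Mixed L₀ = (27.4×3.43 + 1.54×65.8)/(28.94) = 195.3/28.94 = 6.749 mg/L.
Initial deficit D₀ = C_s − DO₀ = 8.82 − 7.311 = 1.509 mg/L.
D(2.40) = [0.286×6.749/(0.370−0.286)](e^(−0.286×2.40) − e^(−0.370×2.40)) + 1.509 e^(−0.370×2.40)
= 22.98 × (0.5034 − 0.4115) + 1.509 × 0.4115 = 2.733 mg/L.
DO = 8.82 − 2.733 = 6.087 mg/L.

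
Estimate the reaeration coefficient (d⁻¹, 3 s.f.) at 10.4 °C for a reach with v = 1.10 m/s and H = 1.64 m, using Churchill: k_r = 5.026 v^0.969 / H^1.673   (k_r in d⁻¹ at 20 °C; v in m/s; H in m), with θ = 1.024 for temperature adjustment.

k_r ≈ 1.92 d⁻¹

k_r(20) = 5.026 × 1.10^0.969 / 1.64^1.673 = 5.026 × 1.097 / 2.288 = 2.409 d⁻¹.
k_r(10.4) = 2.409 × 1.024^(10.4−20) = 2.409 × 0.7964 = 1.919 d⁻¹.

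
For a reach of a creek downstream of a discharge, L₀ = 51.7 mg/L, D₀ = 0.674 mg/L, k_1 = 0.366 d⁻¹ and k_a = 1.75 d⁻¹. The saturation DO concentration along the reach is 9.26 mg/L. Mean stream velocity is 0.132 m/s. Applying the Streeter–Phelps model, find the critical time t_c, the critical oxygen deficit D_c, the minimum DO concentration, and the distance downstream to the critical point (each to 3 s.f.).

t_c ≈ 1.09 d; D_c ≈ 7.24 mg/L; min DO ≈ 2.02 mg/L; x_c ≈ 12.5 km

At the critical point dD/dt = 0, so k_1 L₀ e^(−k_1 t) = k_a D. Substituting D(t) from the Streeter–Phelps equation and solving for t gives
t_c = ln[(k_a/k_1)(1 − D₀(k_a−k_1)/(k_1 L₀))] / (k_a−k_1).
Here k_a−k_1 = 1.384 d⁻¹ and 1 − D₀(k_a−k_1)/(k_1 L₀) = 1 − 0.674×1.384/(0.366×51.7) = 0.9507, so
t_c = ln(4.781 × 0.9507) / 1.384 = 1.514 / 1.384 = 1.094 d.
D_c = (k_1/k_a) L₀ e^(−k_1 t_c) = (0.366/1.75) × 51.7 × e^(−0.366×1.094) = 0.2091 × 51.7 × 0.6700 = 7.245 mg/L.
Minimum DO = C_s − D_c = 9.26 − 7.245 = 2.015 mg/L.
x_c = v t_c = 0.132 m/s × 1.094 d × 86400 s/d = 12480 m ≈ 12.5 km.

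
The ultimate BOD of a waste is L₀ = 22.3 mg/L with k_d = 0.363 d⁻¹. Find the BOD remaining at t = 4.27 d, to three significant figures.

L ≈ 4.73 mg/L

L_t = L₀ e^(−k_d t) = 22.3 × e^(−0.363×4.27) = 22.3 × 0.2122 = 4.733 mg/L.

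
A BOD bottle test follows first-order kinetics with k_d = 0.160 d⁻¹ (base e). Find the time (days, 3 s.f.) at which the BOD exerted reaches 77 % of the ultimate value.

t ≈ 9.19 d

y/L₀ = 1 − e^(−k_d t) = 0.77 ⇒ e^(−k_d t) = 0.230
t = −ln(0.230) / 0.160 = 1.470 / 0.160 = 9.185 d.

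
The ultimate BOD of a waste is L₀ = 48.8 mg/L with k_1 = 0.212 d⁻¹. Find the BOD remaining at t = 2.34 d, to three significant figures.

L_t = L₀ e^(−k_1 t) = 48.8 × e^(−0.212×2.34) = 48.8 × 0.6089 = 29.71 mg/L.

L ≈ 29.7 mg/L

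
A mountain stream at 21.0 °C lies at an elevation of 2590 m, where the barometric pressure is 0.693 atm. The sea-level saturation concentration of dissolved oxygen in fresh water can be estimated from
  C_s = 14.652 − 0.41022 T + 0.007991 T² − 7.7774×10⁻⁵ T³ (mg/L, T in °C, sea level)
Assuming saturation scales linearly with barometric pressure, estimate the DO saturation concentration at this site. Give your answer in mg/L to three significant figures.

At sea level: C_s = 14.652 − 0.41022×21.0 + 0.007991×21.0² − 7.7774×10⁻⁵×21.0³ = 8.841 mg/L.
Pressure correction: C_s' = 8.841 × 0.693 = 6.127 mg/L.

C_s ≈ 6.13 mg/L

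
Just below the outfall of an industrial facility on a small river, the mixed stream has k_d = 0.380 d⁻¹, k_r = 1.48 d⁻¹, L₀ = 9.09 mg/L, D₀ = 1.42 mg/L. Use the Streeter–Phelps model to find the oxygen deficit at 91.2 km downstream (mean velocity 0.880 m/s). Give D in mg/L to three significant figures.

Travel time t = x/v = 91.2 km / (0.880 m/s) = 91200 m / 0.880 m/s = 103600 s = 1.199 d.
k_d L₀/(k_r−k_d) = 0.380×9.09/(1.48−0.380) = 3.454/1.100 = 3.140 mg/L.
e^(−k_d t) = e^(−0.380×1.199) = 0.6339; e^(−k_r t) = e^(−1.48×1.199) = 0.1694.
D = 3.140 × (0.6339 − 0.1694) + 1.42 × 0.1694 = 1.459 + 0.2406 = 1.699 mg/L.

D ≈ 1.70 mg/L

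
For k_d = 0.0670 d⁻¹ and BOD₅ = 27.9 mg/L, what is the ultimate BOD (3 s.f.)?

L₀ ≈ 98.0 mg/L

BOD₅ = L₀(1 − e^(−5k_d)) ⇒ L₀ = BOD₅ / (1 − e^(−5×0.0670))
= 27.9 / (1 − 0.7153) = 27.9 / 0.2847 = 98.01 mg/L.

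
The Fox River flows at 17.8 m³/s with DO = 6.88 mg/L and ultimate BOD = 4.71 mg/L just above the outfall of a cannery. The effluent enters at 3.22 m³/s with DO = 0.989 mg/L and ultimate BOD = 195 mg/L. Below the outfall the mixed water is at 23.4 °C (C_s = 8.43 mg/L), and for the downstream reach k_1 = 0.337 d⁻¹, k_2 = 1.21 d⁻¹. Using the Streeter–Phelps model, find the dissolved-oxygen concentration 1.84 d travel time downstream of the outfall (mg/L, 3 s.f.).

DO ≈ 2.55 mg/L

Mixed DO = (17.8×6.88 + 3.22×0.989)/(17.8+3.22) = 125.6/21.02 = 5.978 mg/L.
Mixed L₀ = (17.8×4.71 + 3.22×195)/(21.02) = 711.7/21.02 = 33.86 mg/L.
Initial deficit D₀ = C_s − DO₀ = 8.43 − 5.978 = 2.452 mg/L.
D(1.84) = [0.337×33.86/(1.21−0.337)](e^(−0.337×1.84) − e^(−1.21×1.84)) + 2.452 e^(−1.21×1.84)
= 13.07 × (0.5379 − 0.1079) + 2.452 × 0.1079 = 5.885 mg/L.
DO = 8.43 − 5.885 = 2.545 mg/L.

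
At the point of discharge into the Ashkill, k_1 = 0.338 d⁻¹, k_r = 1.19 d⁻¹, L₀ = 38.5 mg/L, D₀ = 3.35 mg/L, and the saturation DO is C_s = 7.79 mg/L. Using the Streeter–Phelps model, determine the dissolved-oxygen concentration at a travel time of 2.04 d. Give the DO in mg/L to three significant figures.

k_1 L₀/(k_r−k_1) = 0.338×38.5/(1.19−0.338) = 13.01/0.8520 = 15.27 mg/L.
e^(−k_1 t) = e^(−0.338×2.040) = 0.5018; e^(−k_r t) = e^(−1.19×2.040) = 0.08825.
D = 15.27 × (0.5018 − 0.08825) + 3.35 × 0.08825 = 6.317 + 0.2956 = 6.612 mg/L.
DO = C_s − D = 7.79 − 6.612 = 1.178 mg/L.

DO ≈ 1.18 mg/L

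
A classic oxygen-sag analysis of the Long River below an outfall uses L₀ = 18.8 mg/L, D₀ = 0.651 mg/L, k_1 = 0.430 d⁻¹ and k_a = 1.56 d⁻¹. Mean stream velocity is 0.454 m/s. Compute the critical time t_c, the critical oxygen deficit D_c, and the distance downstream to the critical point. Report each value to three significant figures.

With k_a/k_1 = 3.628 and 1 − D₀(k_a−k_1)/(k_1 L₀) = 0.9090,
t_c = ln(3.628 × 0.9090) / (1.56 − 0.430) = ln(3.298) / 1.130 = 1.193/1.130 = 1.056 d.
L(t_c) = L₀ e^(−k_1 t_c) = 18.8 × 0.6350 = 11.94 mg/L, and at the critical point k_a D_c = k_1 L, so D_c = (0.430/1.56) × 11.94 = 3.291 mg/L.
x_c = v t_c = 0.454 m/s × 1.056 d × 86400 s/d = 41420 m ≈ 41.4 km.

t_c ≈ 1.06 d; D_c ≈ 3.29 mg/L; x_c ≈ 41.4 km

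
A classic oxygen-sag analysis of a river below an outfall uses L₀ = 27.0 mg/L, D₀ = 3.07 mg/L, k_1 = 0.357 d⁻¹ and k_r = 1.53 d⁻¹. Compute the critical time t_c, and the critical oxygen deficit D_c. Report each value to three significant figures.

With k_r/k_1 = 4.286 and 1 − D₀(k_r−k_1)/(k_1 L₀) = 0.6264,
t_c = ln(4.286 × 0.6264) / (1.53 − 0.357) = ln(2.685) / 1.173 = 0.9875/1.173 = 0.8419 d.
L(t_c) = L₀ e^(−k_1 t_c) = 27.0 × 0.7404 = 19.99 mg/L, and at the critical point k_r D_c = k_1 L, so D_c = (0.357/1.53) × 19.99 = 4.665 mg/L.

t_c ≈ 0.842 d; D_c ≈ 4.66 mg/L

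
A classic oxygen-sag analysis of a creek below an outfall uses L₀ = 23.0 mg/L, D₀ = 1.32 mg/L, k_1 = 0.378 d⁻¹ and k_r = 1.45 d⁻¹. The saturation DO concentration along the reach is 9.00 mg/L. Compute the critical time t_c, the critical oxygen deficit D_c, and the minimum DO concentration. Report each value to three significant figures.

t_c ≈ 1.09 d; D_c ≈ 3.97 mg/L; min DO ≈ 5.03 mg/L

t_c = [1/(k_r−k_1)] ln[(k_r/k_1)(1 − D₀(k_r−k_1)/(k_1 L₀))]
= [1/(1.45−0.378)] ln[(1.45/0.378)(1 − 1.32×1.072/(0.378×23.0))]
= (1/1.072) ln[3.836 × 0.8372] = 0.9328 × ln(3.212) = 0.9328 × 1.167 = 1.088 d.
D_c = (k_1/k_r) L₀ e^(−k_1 t_c) = (0.378/1.45) × 23.0 × e^(−0.378×1.088) = 0.2607 × 23.0 × 0.6627 = 3.974 mg/L.
Minimum DO = C_s − D_c = 9.00 − 3.974 = 5.026 mg/L.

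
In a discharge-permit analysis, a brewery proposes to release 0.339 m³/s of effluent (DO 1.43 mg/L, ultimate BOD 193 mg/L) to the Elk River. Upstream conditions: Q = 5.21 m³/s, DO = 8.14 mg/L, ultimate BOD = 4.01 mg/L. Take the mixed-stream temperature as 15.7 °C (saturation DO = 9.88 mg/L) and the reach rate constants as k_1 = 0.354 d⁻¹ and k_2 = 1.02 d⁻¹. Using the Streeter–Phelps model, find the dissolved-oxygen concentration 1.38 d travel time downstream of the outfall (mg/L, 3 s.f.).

DO ≈ 6.30 mg/L

Mixed DO = (5.21×8.14 + 0.339×1.43)/(5.21+0.339) = 42.89/5.549 = 7.730 mg/L.
Mixed L₀ = (5.21×4.01 + 0.339×193)/(5.549) = 86.32/5.549 = 15.56 mg/L.
Initial deficit D₀ = C_s − DO₀ = 9.88 − 7.730 = 2.150 mg/L.
D(1.38) = [0.354×15.56/(1.02−0.354)](e^(−0.354×1.38) − e^(−1.02×1.38)) + 2.150 e^(−1.02×1.38)
= 8.268 × (0.6135 − 0.2447) + 2.150 × 0.2447 = 3.576 mg/L.
DO = 9.88 − 3.576 = 6.304 mg/L.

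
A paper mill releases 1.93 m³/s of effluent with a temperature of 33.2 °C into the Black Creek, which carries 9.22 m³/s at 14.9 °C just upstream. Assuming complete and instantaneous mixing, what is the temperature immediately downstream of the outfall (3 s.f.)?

Flow-weighted mixing: C = (Q_r C_r + Q_w C_w)/(Q_r + Q_w)
= (9.22×14.9 + 1.93×33.2)/(9.22 + 1.93) = 201.5/11.15 = 18.07 °C.

18.1 °C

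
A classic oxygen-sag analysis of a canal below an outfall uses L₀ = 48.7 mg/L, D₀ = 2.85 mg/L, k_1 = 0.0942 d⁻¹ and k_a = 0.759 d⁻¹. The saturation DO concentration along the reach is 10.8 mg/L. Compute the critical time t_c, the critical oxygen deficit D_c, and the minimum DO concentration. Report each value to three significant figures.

t_c ≈ 2.34 d; D_c ≈ 4.85 mg/L; min DO ≈ 5.95 mg/L

At the critical point dD/dt = 0, so k_1 L₀ e^(−k_1 t) = k_a D. Substituting D(t) from the Streeter–Phelps equation and solving for t gives
t_c = ln[(k_a/k_1)(1 − D₀(k_a−k_1)/(k_1 L₀))] / (k_a−k_1).
Here k_a−k_1 = 0.6648 d⁻¹ and 1 − D₀(k_a−k_1)/(k_1 L₀) = 1 − 2.85×0.6648/(0.0942×48.7) = 0.5870, so
t_c = ln(8.057 × 0.5870) / 0.6648 = 1.554 / 0.6648 = 2.337 d.
L(t_c) = L₀ e^(−k_1 t_c) = 48.7 × 0.8024 = 39.08 mg/L, and at the critical point k_a D_c = k_1 L, so D_c = (0.0942/0.759) × 39.08 = 4.850 mg/L.
Minimum DO = C_s − D_c = 10.8 − 4.850 = 5.950 mg/L.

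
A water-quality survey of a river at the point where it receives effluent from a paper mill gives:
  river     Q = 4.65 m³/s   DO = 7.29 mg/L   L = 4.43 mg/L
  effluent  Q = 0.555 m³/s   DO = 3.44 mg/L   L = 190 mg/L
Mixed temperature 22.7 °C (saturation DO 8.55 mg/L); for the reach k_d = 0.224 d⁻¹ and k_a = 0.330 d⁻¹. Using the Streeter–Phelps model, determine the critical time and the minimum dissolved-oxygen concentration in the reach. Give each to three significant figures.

Mixed DO = (4.65×7.29 + 0.555×3.44)/(4.65+0.555) = 35.81/5.205 = 6.879 mg/L.
Mixed L₀ = (4.65×4.43 + 0.555×190)/(5.205) = 126.0/5.205 = 24.22 mg/L.
Initial deficit D₀ = C_s − DO₀ = 8.55 − 6.879 = 1.671 mg/L.
t_c = (1/0.1060) ln[(0.330/0.224)(1 − 1.671×0.1060/(0.224×24.22))] = 9.434 × ln(1.425) = 3.342 d.
D_c = (0.224/0.330) × 24.22 × e^(−0.224×3.342) = 0.6788 × 24.22 × 0.4730 = 7.776 mg/L.
Minimum DO = 8.55 − 7.776 = 0.7744 mg/L.

t_c ≈ 3.34 d; minimum DO ≈ 0.774 mg/L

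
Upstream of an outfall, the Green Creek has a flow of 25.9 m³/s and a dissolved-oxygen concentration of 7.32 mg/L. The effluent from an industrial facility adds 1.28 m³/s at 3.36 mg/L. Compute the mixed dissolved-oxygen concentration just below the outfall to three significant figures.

7.13 mg/L

Flow-weighted mixing: C = (Q_r C_r + Q_w C_w)/(Q_r + Q_w)
= (25.9×7.32 + 1.28×3.36)/(25.9 + 1.28) = 193.9/27.18 = 7.134 mg/L.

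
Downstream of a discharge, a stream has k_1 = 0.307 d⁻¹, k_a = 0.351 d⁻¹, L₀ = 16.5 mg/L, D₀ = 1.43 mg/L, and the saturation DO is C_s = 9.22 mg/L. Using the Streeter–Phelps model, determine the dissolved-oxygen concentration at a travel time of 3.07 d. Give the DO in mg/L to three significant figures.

k_1 L₀/(k_a−k_1) = 0.307×16.5/(0.351−0.307) = 5.066/0.04400 = 115.1 mg/L.
e^(−k_1 t) = e^(−0.307×3.070) = 0.3897; e^(−k_a t) = e^(−0.351×3.070) = 0.3404.
D = 115.1 × (0.3897 − 0.3404) + 1.43 × 0.3404 = 5.668 + 0.4868 = 6.155 mg/L.
DO = C_s − D = 9.22 − 6.155 = 3.065 mg/L.

DO ≈ 3.07 mg/L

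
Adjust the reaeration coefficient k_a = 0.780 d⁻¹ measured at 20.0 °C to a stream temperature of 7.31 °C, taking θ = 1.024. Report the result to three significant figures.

k_a ≈ 0.577 d⁻¹

k_a(T₂) = k_a(T₁) · θ^(T₂−T₁) = 0.780 × 1.024^(7.31−20.0)
= 0.780 × 1.024^-12.7 = 0.780 × 0.7401 = 0.5773 d⁻¹.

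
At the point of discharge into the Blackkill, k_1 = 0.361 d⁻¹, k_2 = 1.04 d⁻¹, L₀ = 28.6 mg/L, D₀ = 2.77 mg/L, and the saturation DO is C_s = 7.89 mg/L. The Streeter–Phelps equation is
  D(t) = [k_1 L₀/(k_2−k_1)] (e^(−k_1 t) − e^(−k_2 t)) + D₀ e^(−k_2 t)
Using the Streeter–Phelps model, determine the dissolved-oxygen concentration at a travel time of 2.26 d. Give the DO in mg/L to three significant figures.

k_1 L₀/(k_2−k_1) = 0.361×28.6/(1.04−0.361) = 10.32/0.6790 = 15.21 mg/L.
e^(−k_1 t) = e^(−0.361×2.260) = 0.4423; e^(−k_2 t) = e^(−1.04×2.260) = 0.09533.
D = 15.21 × (0.4423 − 0.09533) + 2.77 × 0.09533 = 5.275 + 0.2641 = 5.539 mg/L.
DO = C_s − D = 7.89 − 5.539 = 2.351 mg/L.

DO ≈ 2.35 mg/L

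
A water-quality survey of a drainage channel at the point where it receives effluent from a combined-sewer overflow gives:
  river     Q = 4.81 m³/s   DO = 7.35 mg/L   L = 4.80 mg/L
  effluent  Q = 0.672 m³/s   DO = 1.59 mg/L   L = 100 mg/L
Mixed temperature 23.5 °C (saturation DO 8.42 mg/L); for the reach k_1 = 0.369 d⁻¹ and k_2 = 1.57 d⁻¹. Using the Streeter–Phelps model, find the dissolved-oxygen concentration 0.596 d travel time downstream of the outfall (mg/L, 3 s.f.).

Mixed DO = (4.81×7.35 + 0.672×1.59)/(4.81+0.672) = 36.42/5.482 = 6.644 mg/L.
Mixed L₀ = (4.81×4.80 + 0.672×100)/(5.482) = 90.29/5.482 = 16.47 mg/L.
Initial deficit D₀ = C_s − DO₀ = 8.42 − 6.644 = 1.776 mg/L.
D(0.596) = [0.369×16.47/(1.57−0.369)](e^(−0.369×0.596) − e^(−1.57×0.596)) + 1.776 e^(−1.57×0.596)
= 5.060 × (0.8026 − 0.3923) + 1.776 × 0.3923 = 2.773 mg/L.
DO = 8.42 − 2.773 = 5.647 mg/L.

DO ≈ 5.65 mg/L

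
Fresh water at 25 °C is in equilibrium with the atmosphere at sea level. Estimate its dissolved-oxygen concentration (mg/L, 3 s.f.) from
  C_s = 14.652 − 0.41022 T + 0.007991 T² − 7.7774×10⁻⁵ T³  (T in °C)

C_s = 14.652 − 0.41022×25 + 0.007991×25² − 7.7774×10⁻⁵×25³ = 8.176 mg/L.

C_s ≈ 8.18 mg/L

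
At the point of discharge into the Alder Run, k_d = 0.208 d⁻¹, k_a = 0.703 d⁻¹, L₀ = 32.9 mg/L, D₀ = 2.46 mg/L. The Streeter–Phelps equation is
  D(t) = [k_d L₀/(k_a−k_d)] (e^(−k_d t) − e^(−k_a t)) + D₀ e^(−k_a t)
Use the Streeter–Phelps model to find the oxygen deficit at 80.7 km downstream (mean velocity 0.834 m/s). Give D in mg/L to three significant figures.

D ≈ 5.78 mg/L

Travel time t = x/v = 80.7 km / (0.834 m/s) = 80700 m / 0.834 m/s = 96760 s = 1.120 d.
k_d L₀/(k_a−k_d) = 0.208×32.9/(0.703−0.208) = 6.843/0.4950 = 13.82 mg/L.
e^(−k_d t) = e^(−0.208×1.120) = 0.7922; e^(−k_a t) = e^(−0.703×1.120) = 0.4551.
D = 13.82 × (0.7922 − 0.4551) + 2.46 × 0.4551 = 4.661 + 1.119 = 5.780 mg/L.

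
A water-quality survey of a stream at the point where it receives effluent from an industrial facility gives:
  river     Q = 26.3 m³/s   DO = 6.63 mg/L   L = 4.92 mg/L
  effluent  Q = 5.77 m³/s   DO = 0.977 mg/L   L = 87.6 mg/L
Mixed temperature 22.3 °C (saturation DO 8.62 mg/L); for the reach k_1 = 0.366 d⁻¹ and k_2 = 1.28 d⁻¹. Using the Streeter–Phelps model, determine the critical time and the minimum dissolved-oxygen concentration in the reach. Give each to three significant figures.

Mixed DO = (26.3×6.63 + 5.77×0.977)/(26.3+5.77) = 180.0/32.07 = 5.613 mg/L.
Mixed L₀ = (26.3×4.92 + 5.77×87.6)/(32.07) = 634.8/32.07 = 19.80 mg/L.
Initial deficit D₀ = C_s − DO₀ = 8.62 − 5.613 = 3.007 mg/L.
t_c = (1/0.9140) ln[(1.28/0.366)(1 − 3.007×0.9140/(0.366×19.80))] = 1.094 × ln(2.171) = 0.8479 d.
D_c = (0.366/1.28) × 19.80 × e^(−0.366×0.8479) = 0.2859 × 19.80 × 0.7332 = 4.150 mg/L.
Minimum DO = 8.62 − 4.150 = 4.470 mg/L.

t_c ≈ 0.848 d; minimum DO ≈ 4.47 mg/L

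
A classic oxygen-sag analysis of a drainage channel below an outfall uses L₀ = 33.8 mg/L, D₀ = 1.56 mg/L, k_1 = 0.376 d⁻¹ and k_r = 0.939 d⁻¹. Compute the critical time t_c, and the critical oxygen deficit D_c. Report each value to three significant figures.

At the critical point dD/dt = 0, so k_1 L₀ e^(−k_1 t) = k_r D. Substituting D(t) from the Streeter–Phelps equation and solving for t gives
t_c = ln[(k_r/k_1)(1 − D₀(k_r−k_1)/(k_1 L₀))] / (k_r−k_1).
Here k_r−k_1 = 0.5630 d⁻¹ and 1 − D₀(k_r−k_1)/(k_1 L₀) = 1 − 1.56×0.5630/(0.376×33.8) = 0.9309, so
t_c = ln(2.497 × 0.9309) / 0.5630 = 0.8436 / 0.5630 = 1.498 d.
D_c = (k_1/k_r) L₀ e^(−k_1 t_c) = (0.376/0.939) × 33.8 × e^(−0.376×1.498) = 0.4004 × 33.8 × 0.5693 = 7.705 mg/L.

t_c ≈ 1.50 d; D_c ≈ 7.70 mg/L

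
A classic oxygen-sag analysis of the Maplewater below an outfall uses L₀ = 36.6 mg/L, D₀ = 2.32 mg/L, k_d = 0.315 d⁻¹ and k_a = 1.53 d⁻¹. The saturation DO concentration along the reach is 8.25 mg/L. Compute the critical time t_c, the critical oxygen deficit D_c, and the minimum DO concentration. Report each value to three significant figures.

t_c = [1/(k_a−k_d)] ln[(k_a/k_d)(1 − D₀(k_a−k_d)/(k_d L₀))]
= [1/(1.53−0.315)] ln[(1.53/0.315)(1 − 2.32×1.215/(0.315×36.6))]
= (1/1.215) ln[4.857 × 0.7555] = 0.8230 × ln(3.670) = 0.8230 × 1.300 = 1.070 d.
L(t_c) = L₀ e^(−k_d t_c) = 36.6 × 0.7139 = 26.13 mg/L, and at the critical point k_a D_c = k_d L, so D_c = (0.315/1.53) × 26.13 = 5.379 mg/L.
Minimum DO = C_s − D_c = 8.25 − 5.379 = 2.871 mg/L.

t_c ≈ 1.07 d; D_c ≈ 5.38 mg/L; min DO ≈ 2.87 mg/L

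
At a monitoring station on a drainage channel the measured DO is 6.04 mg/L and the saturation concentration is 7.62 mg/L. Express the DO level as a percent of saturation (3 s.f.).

% saturation = C/C_s × 100 = 6.04/7.62 × 100 = 79.3 %.

79.3 % saturation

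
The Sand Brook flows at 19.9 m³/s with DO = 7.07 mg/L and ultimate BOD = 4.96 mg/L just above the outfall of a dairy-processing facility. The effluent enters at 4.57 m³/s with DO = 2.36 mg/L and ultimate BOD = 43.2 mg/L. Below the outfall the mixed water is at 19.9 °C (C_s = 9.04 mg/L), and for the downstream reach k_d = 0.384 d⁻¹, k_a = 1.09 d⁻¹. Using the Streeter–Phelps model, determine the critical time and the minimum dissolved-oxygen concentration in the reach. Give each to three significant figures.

Mixed DO = (19.9×7.07 + 4.57×2.36)/(19.9+4.57) = 151.5/24.47 = 6.190 mg/L.
Mixed L₀ = (19.9×4.96 + 4.57×43.2)/(24.47) = 296.1/24.47 = 12.10 mg/L.
Initial deficit D₀ = C_s − DO₀ = 9.04 − 6.190 = 2.850 mg/L.
t_c = (1/0.7060) ln[(1.09/0.384)(1 − 2.850×0.7060/(0.384×12.10))] = 1.416 × ln(1.610) = 0.6742 d.
D_c = (0.384/1.09) × 12.10 × e^(−0.384×0.6742) = 0.3523 × 12.10 × 0.7719 = 3.291 mg/L.
Minimum DO = 9.04 − 3.291 = 5.749 mg/L.

t_c ≈ 0.674 d; minimum DO ≈ 5.75 mg/L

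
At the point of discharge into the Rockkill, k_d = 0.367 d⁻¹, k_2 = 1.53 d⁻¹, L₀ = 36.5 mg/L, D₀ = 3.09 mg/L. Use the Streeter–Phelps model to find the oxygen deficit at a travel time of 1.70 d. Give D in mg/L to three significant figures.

D ≈ 5.55 mg/L

k_d L₀/(k_2−k_d) = 0.367×36.5/(1.53−0.367) = 13.40/1.163 = 11.52 mg/L.
e^(−k_d t) = e^(−0.367×1.700) = 0.5359; e^(−k_2 t) = e^(−1.53×1.700) = 0.07420.
D = 11.52 × (0.5359 − 0.07420) + 3.09 × 0.07420 = 5.317 + 0.2293 = 5.547 mg/L.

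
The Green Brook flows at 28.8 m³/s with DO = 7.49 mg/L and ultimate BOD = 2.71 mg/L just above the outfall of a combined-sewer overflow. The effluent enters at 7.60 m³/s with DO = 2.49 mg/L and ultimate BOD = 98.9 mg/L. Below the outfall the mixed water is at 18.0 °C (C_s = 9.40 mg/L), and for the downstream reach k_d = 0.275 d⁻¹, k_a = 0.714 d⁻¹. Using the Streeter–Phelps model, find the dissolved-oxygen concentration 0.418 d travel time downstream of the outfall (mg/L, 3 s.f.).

DO ≈ 5.07 mg/L

Mixed DO = (28.8×7.49 + 7.60×2.49)/(28.8+7.60) = 234.6/36.40 = 6.446 mg/L.
Mixed L₀ = (28.8×2.71 + 7.60×98.9)/(36.40) = 829.7/36.40 = 22.79 mg/L.
Initial deficit D₀ = C_s − DO₀ = 9.40 − 6.446 = 2.954 mg/L.
D(0.418) = [0.275×22.79/(0.714−0.275)](e^(−0.275×0.418) − e^(−0.714×0.418)) + 2.954 e^(−0.714×0.418)
= 14.28 × (0.8914 − 0.7420) + 2.954 × 0.7420 = 4.326 mg/L.
DO = 9.40 − 4.326 = 5.074 mg/L.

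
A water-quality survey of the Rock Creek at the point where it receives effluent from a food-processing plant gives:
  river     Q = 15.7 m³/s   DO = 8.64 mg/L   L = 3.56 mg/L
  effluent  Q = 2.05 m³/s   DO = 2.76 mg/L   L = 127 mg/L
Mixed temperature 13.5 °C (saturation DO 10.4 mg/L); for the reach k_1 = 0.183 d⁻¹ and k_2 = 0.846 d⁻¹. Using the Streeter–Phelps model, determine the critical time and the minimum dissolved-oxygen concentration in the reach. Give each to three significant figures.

t_c ≈ 1.28 d; minimum DO ≈ 7.35 mg/L

Mixed DO = (15.7×8.64 + 2.05×2.76)/(15.7+2.05) = 141.3/17.75 = 7.961 mg/L.
Mixed L₀ = (15.7×3.56 + 2.05×127)/(17.75) = 316.2/17.75 = 17.82 mg/L.
Initial deficit D₀ = C_s − DO₀ = 10.4 − 7.961 = 2.439 mg/L.
t_c = (1/0.6630) ln[(0.846/0.183)(1 − 2.439×0.6630/(0.183×17.82))] = 1.508 × ln(2.330) = 1.276 d.
D_c = (0.183/0.846) × 17.82 × e^(−0.183×1.276) = 0.2163 × 17.82 × 0.7918 = 3.051 mg/L.
Minimum DO = 10.4 − 3.051 = 7.349 mg/L.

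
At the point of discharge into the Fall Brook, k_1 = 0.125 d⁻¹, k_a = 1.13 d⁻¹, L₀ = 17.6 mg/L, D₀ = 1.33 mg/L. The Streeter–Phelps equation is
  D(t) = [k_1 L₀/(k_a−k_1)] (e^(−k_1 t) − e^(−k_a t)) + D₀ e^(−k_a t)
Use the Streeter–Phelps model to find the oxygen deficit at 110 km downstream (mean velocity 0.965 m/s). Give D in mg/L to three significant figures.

D ≈ 1.66 mg/L

Travel time t = x/v = 110 km / (0.965 m/s) = 110000 m / 0.965 m/s = 114000 s = 1.319 d.
k_1 L₀/(k_a−k_1) = 0.125×17.6/(1.13−0.125) = 2.200/1.005 = 2.189 mg/L.
e^(−k_1 t) = e^(−0.125×1.319) = 0.8480; e^(−k_a t) = e^(−1.13×1.319) = 0.2252.
D = 2.189 × (0.8480 − 0.2252) + 1.33 × 0.2252 = 1.363 + 0.2995 = 1.663 mg/L.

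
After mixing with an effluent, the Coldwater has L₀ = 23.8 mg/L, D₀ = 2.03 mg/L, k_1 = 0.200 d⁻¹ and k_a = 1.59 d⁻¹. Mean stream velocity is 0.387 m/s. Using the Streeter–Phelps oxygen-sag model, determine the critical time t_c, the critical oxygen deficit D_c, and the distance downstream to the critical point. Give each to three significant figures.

At the critical point dD/dt = 0, so k_1 L₀ e^(−k_1 t) = k_a D. Substituting D(t) from the Streeter–Phelps equation and solving for t gives
t_c = ln[(k_a/k_1)(1 − D₀(k_a−k_1)/(k_1 L₀))] / (k_a−k_1).
Here k_a−k_1 = 1.390 d⁻¹ and 1 − D₀(k_a−k_1)/(k_1 L₀) = 1 − 2.03×1.390/(0.200×23.8) = 0.4072, so
t_c = ln(7.950 × 0.4072) / 1.390 = 1.175 / 1.390 = 0.8451 d.
D_c = (k_1/k_a) L₀ e^(−k_1 t_c) = (0.200/1.59) × 23.8 × e^(−0.200×0.8451) = 0.1258 × 23.8 × 0.8445 = 2.528 mg/L.
x_c = v t_c = 0.387 m/s × 0.8451 d × 86400 s/d = 28260 m ≈ 28.3 km.

t_c ≈ 0.845 d; D_c ≈ 2.53 mg/L; x_c ≈ 28.3 km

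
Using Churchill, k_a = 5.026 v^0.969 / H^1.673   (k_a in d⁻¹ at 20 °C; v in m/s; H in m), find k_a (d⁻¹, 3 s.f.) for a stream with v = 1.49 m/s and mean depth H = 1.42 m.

k_a = 5.026 × 1.49^0.969 / 1.42^1.673 = 5.026 × 1.472 / 1.798 = 4.114 d⁻¹.

k_a ≈ 4.11 d⁻¹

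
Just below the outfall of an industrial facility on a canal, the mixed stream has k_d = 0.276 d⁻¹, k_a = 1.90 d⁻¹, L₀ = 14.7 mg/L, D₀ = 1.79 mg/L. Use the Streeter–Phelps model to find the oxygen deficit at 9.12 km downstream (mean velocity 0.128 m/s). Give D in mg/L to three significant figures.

Travel time t = x/v = 9.12 km / (0.128 m/s) = 9120 m / 0.128 m/s = 71250 s = 0.8247 d.
k_d L₀/(k_a−k_d) = 0.276×14.7/(1.90−0.276) = 4.057/1.624 = 2.498 mg/L.
e^(−k_d t) = e^(−0.276×0.8247) = 0.7964; e^(−k_a t) = e^(−1.90×0.8247) = 0.2087.
D = 2.498 × (0.7964 − 0.2087) + 1.79 × 0.2087 = 1.468 + 0.3736 = 1.842 mg/L.

D ≈ 1.84 mg/L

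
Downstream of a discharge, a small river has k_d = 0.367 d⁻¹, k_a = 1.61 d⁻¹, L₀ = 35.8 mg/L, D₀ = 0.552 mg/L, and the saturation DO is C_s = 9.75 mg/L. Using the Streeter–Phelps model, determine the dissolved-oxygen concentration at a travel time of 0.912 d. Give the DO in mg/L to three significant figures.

k_d L₀/(k_a−k_d) = 0.367×35.8/(1.61−0.367) = 13.14/1.243 = 10.57 mg/L.
e^(−k_d t) = e^(−0.367×0.9120) = 0.7155; e^(−k_a t) = e^(−1.61×0.9120) = 0.2303.
D = 10.57 × (0.7155 − 0.2303) + 0.552 × 0.2303 = 5.129 + 0.1271 = 5.256 mg/L.
DO = C_s − D = 9.75 − 5.256 = 4.494 mg/L.

DO ≈ 4.49 mg/L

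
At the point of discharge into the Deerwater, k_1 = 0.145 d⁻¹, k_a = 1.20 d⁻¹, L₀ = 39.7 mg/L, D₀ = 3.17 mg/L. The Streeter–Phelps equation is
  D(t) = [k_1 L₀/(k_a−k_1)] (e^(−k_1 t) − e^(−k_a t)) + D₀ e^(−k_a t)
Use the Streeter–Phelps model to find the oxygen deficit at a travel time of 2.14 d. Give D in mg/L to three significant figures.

k_1 L₀/(k_a−k_1) = 0.145×39.7/(1.20−0.145) = 5.756/1.055 = 5.456 mg/L.
e^(−k_1 t) = e^(−0.145×2.140) = 0.7332; e^(−k_a t) = e^(−1.20×2.140) = 0.07669.
D = 5.456 × (0.7332 − 0.07669) + 3.17 × 0.07669 = 3.582 + 0.2431 = 3.825 mg/L.

D ≈ 3.83 mg/L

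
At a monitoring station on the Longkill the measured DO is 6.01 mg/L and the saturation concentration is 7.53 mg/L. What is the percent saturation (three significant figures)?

% saturation = C/C_s × 100 = 6.01/7.53 × 100 = 79.8 %.

79.8 % saturation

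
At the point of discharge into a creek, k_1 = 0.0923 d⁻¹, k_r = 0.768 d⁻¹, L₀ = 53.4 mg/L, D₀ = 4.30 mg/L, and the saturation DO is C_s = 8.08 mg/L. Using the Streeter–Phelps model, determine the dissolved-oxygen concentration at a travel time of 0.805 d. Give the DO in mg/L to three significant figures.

DO ≈ 2.92 mg/L

k_1 L₀/(k_r−k_1) = 0.0923×53.4/(0.768−0.0923) = 4.929/0.6757 = 7.294 mg/L.
e^(−k_1 t) = e^(−0.0923×0.8050) = 0.9284; e^(−k_r t) = e^(−0.768×0.8050) = 0.5389.
D = 7.294 × (0.9284 − 0.5389) + 4.30 × 0.5389 = 2.841 + 2.317 = 5.158 mg/L.
DO = C_s − D = 8.08 − 5.158 = 2.922 mg/L.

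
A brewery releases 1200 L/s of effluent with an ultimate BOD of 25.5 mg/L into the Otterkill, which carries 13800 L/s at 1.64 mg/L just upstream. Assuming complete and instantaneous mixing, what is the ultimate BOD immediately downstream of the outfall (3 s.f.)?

Flow-weighted mixing: C = (Q_r C_r + Q_w C_w)/(Q_r + Q_w)
= (13800×1.64 + 1200×25.5)/(13800 + 1200) = 53230/15000 = 3.549 mg/L.

3.55 mg/L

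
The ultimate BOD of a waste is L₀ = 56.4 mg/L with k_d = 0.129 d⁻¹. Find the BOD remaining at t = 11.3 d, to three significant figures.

L ≈ 13.1 mg/L

L_t = L₀ e^(−k_d t) = 56.4 × e^(−0.129×11.3) = 56.4 × 0.2328 = 13.13 mg/L.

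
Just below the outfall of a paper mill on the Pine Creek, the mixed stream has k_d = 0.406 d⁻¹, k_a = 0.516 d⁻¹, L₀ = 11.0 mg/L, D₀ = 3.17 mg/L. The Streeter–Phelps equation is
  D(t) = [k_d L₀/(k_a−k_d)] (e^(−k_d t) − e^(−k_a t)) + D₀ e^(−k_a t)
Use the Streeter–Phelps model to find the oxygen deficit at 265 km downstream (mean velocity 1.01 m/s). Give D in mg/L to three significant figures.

Travel time t = x/v = 265 km / (1.01 m/s) = 265000 m / 1.01 m/s = 262400 s = 3.037 d.
k_d L₀/(k_a−k_d) = 0.406×11.0/(0.516−0.406) = 4.466/0.1100 = 40.60 mg/L.
e^(−k_d t) = e^(−0.406×3.037) = 0.2914; e^(−k_a t) = e^(−0.516×3.037) = 0.2087.
D = 40.60 × (0.2914 − 0.2087) + 3.17 × 0.2087 = 3.360 + 0.6615 = 4.022 mg/L.

D ≈ 4.02 mg/L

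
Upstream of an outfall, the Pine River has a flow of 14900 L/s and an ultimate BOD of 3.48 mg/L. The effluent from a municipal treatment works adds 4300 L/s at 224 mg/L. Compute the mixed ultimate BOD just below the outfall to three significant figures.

Flow-weighted mixing: C = (Q_r C_r + Q_w C_w)/(Q_r + Q_w)
= (14900×3.48 + 4300×224)/(14900 + 4300) = 1.015×10^6/19200 = 52.87 mg/L.

52.9 mg/L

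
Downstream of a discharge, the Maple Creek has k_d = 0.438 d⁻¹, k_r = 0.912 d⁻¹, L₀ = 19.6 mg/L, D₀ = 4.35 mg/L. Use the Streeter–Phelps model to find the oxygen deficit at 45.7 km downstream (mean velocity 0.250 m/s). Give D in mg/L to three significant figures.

D ≈ 5.17 mg/L

Travel time t = x/v = 45.7 km / (0.250 m/s) = 45700 m / 0.250 m/s = 182800 s = 2.116 d.
k_d L₀/(k_r−k_d) = 0.438×19.6/(0.912−0.438) = 8.585/0.4740 = 18.11 mg/L.
e^(−k_d t) = e^(−0.438×2.116) = 0.3959; e^(−k_r t) = e^(−0.912×2.116) = 0.1452.
D = 18.11 × (0.3959 − 0.1452) + 4.35 × 0.1452 = 4.540 + 0.6317 = 5.171 mg/L.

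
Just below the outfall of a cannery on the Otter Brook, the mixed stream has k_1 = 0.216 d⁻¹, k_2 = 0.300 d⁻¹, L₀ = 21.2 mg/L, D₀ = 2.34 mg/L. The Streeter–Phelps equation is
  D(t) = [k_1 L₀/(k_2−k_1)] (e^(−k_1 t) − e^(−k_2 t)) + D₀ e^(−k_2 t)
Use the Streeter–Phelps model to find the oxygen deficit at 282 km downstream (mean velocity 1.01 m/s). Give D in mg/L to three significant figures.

Travel time t = x/v = 282 km / (1.01 m/s) = 282000 m / 1.01 m/s = 279200 s = 3.232 d.
k_1 L₀/(k_2−k_1) = 0.216×21.2/(0.300−0.216) = 4.579/0.08400 = 54.51 mg/L.
e^(−k_1 t) = e^(−0.216×3.232) = 0.4976; e^(−k_2 t) = e^(−0.300×3.232) = 0.3793.
D = 54.51 × (0.4976 − 0.3793) + 2.34 × 0.3793 = 6.448 + 0.8875 = 7.336 mg/L.

D ≈ 7.34 mg/L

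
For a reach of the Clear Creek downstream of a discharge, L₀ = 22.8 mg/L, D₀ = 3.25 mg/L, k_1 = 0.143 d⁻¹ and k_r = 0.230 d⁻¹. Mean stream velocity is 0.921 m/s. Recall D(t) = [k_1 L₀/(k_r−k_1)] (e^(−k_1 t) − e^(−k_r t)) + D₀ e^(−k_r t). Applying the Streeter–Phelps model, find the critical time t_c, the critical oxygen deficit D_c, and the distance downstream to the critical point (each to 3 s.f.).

t_c ≈ 4.42 d; D_c ≈ 7.53 mg/L; x_c ≈ 352 km

t_c = [1/(k_r−k_1)] ln[(k_r/k_1)(1 − D₀(k_r−k_1)/(k_1 L₀))]
= [1/(0.230−0.143)] ln[(0.230/0.143)(1 − 3.25×0.08700/(0.143×22.8))]
= (1/0.08700) ln[1.608 × 0.9133] = 11.49 × ln(1.469) = 11.49 × 0.3845 = 4.420 d.
D_c = (k_1/k_r) L₀ e^(−k_1 t_c) = (0.143/0.230) × 22.8 × e^(−0.143×4.420) = 0.6217 × 22.8 × 0.5315 = 7.535 mg/L.
x_c = v t_c = 0.921 m/s × 4.420 d × 86400 s/d = 351700 m ≈ 352 km.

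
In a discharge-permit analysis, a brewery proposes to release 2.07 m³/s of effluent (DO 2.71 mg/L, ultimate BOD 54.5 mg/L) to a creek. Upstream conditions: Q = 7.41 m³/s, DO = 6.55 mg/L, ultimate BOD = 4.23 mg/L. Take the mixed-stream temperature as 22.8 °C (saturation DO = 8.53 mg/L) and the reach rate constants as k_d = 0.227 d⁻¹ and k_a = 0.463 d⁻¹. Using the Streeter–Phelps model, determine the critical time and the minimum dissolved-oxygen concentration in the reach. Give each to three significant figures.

t_c ≈ 2.11 d; minimum DO ≈ 3.92 mg/L

Mixed DO = (7.41×6.55 + 2.07×2.71)/(7.41+2.07) = 54.15/9.480 = 5.712 mg/L.
Mixed L₀ = (7.41×4.23 + 2.07×54.5)/(9.480) = 144.2/9.480 = 15.21 mg/L.
Initial deficit D₀ = C_s − DO₀ = 8.53 − 5.712 = 2.818 mg/L.
t_c = (1/0.2360) ln[(0.463/0.227)(1 − 2.818×0.2360/(0.227×15.21))] = 4.237 × ln(1.647) = 2.113 d.
D_c = (0.227/0.463) × 15.21 × e^(−0.227×2.113) = 0.4903 × 15.21 × 0.6190 = 4.615 mg/L.
Minimum DO = 8.53 − 4.615 = 3.915 mg/L.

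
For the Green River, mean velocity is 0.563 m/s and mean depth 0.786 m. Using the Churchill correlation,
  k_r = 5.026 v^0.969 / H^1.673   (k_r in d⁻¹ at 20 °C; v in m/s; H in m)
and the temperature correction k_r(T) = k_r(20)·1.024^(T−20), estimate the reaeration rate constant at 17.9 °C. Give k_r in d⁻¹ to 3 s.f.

k_r ≈ 4.10 d⁻¹

k_r(20) = 5.026 × 0.563^0.969 / 0.786^1.673 = 5.026 × 0.5731 / 0.6684 = 4.309 d⁻¹.
k_r(17.9) = 4.309 × 1.024^(17.9−20) = 4.309 × 0.9514 = 4.100 d⁻¹.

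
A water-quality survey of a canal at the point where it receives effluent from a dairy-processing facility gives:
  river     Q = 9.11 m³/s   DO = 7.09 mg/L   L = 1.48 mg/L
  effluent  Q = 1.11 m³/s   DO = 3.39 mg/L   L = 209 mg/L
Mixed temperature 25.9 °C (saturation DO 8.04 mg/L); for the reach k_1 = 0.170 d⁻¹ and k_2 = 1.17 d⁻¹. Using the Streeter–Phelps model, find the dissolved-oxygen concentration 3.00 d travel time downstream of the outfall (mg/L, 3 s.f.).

Mixed DO = (9.11×7.09 + 1.11×3.39)/(9.11+1.11) = 68.35/10.22 = 6.688 mg/L.
Mixed L₀ = (9.11×1.48 + 1.11×209)/(10.22) = 245.5/10.22 = 24.02 mg/L.
Initial deficit D₀ = C_s − DO₀ = 8.04 − 6.688 = 1.352 mg/L.
D(3.00) = [0.170×24.02/(1.17−0.170)](e^(−0.170×3.00) − e^(−1.17×3.00)) + 1.352 e^(−1.17×3.00)
= 4.083 × (0.6005 − 0.02990) + 1.352 × 0.02990 = 2.370 mg/L.
DO = 8.04 − 2.370 = 5.670 mg/L.

DO ≈ 5.67 mg/L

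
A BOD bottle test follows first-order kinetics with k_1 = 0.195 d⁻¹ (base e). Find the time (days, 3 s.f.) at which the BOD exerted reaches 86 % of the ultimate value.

t ≈ 10.1 d

y/L₀ = 1 − e^(−k_1 t) = 0.86 ⇒ e^(−k_1 t) = 0.140
t = −ln(0.140) / 0.195 = 1.966 / 0.195 = 10.08 d.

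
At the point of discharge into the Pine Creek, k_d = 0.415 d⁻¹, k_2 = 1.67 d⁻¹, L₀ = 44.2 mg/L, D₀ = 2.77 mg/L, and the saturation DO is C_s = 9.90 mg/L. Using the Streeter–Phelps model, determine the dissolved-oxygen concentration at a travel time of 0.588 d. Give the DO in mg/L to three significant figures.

DO ≈ 2.89 mg/L

k_d L₀/(k_2−k_d) = 0.415×44.2/(1.67−0.415) = 18.34/1.255 = 14.62 mg/L.
e^(−k_d t) = e^(−0.415×0.5880) = 0.7835; e^(−k_2 t) = e^(−1.67×0.5880) = 0.3746.
D = 14.62 × (0.7835 − 0.3746) + 2.77 × 0.3746 = 5.976 + 1.038 = 7.014 mg/L.
DO = C_s − D = 9.90 − 7.014 = 2.886 mg/L.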